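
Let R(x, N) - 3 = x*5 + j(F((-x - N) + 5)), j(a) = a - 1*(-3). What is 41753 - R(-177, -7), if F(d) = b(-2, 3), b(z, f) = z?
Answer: 42634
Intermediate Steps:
F(d) = -2
j(a) = 3 + a (j(a) = a + 3 = 3 + a)
R(x, N) = 4 + 5*x (R(x, N) = 3 + (x*5 + (3 - 2)) = 3 + (5*x + 1) = 3 + (1 + 5*x) = 4 + 5*x)
41753 - R(-177, -7) = 41753 - (4 + 5*(-177)) = 41753 - (4 - 885) = 41753 - 1*(-881) = 41753 + 881 = 42634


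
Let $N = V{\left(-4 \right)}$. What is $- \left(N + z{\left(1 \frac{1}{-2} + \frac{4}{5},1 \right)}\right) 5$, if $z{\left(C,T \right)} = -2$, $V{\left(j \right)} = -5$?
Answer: $35$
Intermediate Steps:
$N = -5$
$- \left(N + z{\left(1 \frac{1}{-2} + \frac{4}{5},1 \right)}\right) 5 = - \left(-5 - 2\right) 5 = - \left(-7\right) 5 = \left(-1\right) \left(-35\right) = 35$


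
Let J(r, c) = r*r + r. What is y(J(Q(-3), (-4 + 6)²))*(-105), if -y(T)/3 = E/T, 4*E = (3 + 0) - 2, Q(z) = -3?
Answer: 105/8 ≈ 13.125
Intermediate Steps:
J(r, c) = r + r² (J(r, c) = r² + r = r + r²)
E = ¼ (E = ((3 + 0) - 2)/4 = (3 - 2)/4 = (¼)*1 = ¼ ≈ 0.25000)
y(T) = -3/(4*T)
y(J(Q(-3), (-4 + 6)²))*(-105) = -3*(-1/(3*(1 - 3)))/4*(-105) = -3/(4*((-3*(-2))))*(-105) = -¾/6*(-105) = -¾*⅙*(-105) = -⅛*(-105) = 105/8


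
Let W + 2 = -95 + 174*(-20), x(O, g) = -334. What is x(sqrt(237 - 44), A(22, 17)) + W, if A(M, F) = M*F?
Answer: -3911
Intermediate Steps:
A(M, F) = F*M
W = -3577 (W = -2 + (-95 + 174*(-20)) = -2 + (-95 - 3480) = -2 - 3575 = -3577)
x(sqrt(237 - 44), A(22, 17)) + W = -334 - 3577 = -3911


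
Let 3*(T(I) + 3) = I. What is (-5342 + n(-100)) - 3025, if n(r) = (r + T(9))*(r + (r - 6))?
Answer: 12233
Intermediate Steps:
T(I) = -3 + I/3
n(r) = r*(-6 + 2*r) (n(r) = (r + (-3 + (⅓)*9))*(r + (r - 6)) = (r + (-3 + 3))*(r + (-6 + r)) = (r + 0)*(-6 + 2*r) = r*(-6 + 2*r))
(-5342 + n(-100)) - 3025 = (-5342 + 2*(-100)*(-3 - 100)) - 3025 = (-5342 + 2*(-100)*(-103)) - 3025 = (-5342 + 20600) - 3025 = 15258 - 3025 = 12233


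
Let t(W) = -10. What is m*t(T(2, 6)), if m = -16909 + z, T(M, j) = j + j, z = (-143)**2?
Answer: -35400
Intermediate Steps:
z = 20449
T(M, j) = 2*j
m = 3540 (m = -16909 + 20449 = 3540)
m*t(T(2, 6)) = 3540*(-10) = -35400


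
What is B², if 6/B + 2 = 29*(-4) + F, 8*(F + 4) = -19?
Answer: 2304/990025 ≈ 0.0023272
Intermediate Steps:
F = -51/8 (F = -4 + (⅛)*(-19) = -4 - 19/8 = -51/8 ≈ -6.3750)
B = -48/995 (B = 6/(-2 + (29*(-4) - 51/8)) = 6/(-2 + (-116 - 51/8)) = 6/(-2 - 979/8) = 6/(-995/8) = 6*(-8/995) = -48/995 ≈ -0.048241)
B² = (-48/995)² = 2304/990025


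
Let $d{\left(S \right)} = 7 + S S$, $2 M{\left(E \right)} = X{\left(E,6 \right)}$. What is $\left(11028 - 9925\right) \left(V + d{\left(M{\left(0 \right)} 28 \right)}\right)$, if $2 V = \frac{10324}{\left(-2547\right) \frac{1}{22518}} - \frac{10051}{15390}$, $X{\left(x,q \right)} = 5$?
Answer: $- \frac{20596662437801}{458460} \approx -4.4926 \cdot 10^{7}$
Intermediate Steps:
$M{\left(E \right)} = \frac{5}{2}$ ($M{\left(E \right)} = \frac{1}{2} \cdot 5 = \frac{5}{2}$)
$V = - \frac{20922974587}{458460}$ ($V = \frac{\frac{10324}{\left(-2547\right) \frac{1}{22518}} - \frac{10051}{15390}}{2} = \frac{\frac{10324}{\left(-2547\right) \frac{1}{22518}} - \frac{529}{810}}{2} = \frac{\frac{10324}{- \frac{283}{2502}} - \frac{529}{810}}{2} = \frac{10324 \left(- \frac{2502}{283}\right) - \frac{529}{810}}{2} = \frac{- \frac{25830648}{283} - \frac{529}{810}}{2} = \frac{1}{2} \left(- \frac{20922974587}{229230}\right) = - \frac{20922974587}{458460} \approx -45638.0$)
$d{\left(S \right)} = 7 + S^{2}$
$\left(11028 - 9925\right) \left(V + d{\left(M{\left(0 \right)} 28 \right)}\right) = \left(11028 - 9925\right) \left(- \frac{20922974587}{458460} + \left(7 + \left(\frac{5}{2} \cdot 28\right)^{2}\right)\right) = 1103 \left(- \frac{20922974587}{458460} + \left(7 + 70^{2}\right)\right) = 1103 \left(- \frac{20922974587}{458460} + \left(7 + 4900\right)\right) = 1103 \left(- \frac{20922974587}{458460} + 4907\right) = 1103 \left(- \frac{18673311367}{458460}\right) = - \frac{20596662437801}{458460}$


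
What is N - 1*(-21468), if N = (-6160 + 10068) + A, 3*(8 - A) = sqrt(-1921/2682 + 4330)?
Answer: 25384 - sqrt(3460119422)/2682 ≈ 25362.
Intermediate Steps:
A = 8 - sqrt(3460119422)/2682 (A = 8 - sqrt(-1921/2682 + 4330)/3 = 8 - sqrt(3460119422)/2682 ≈ -13.932)
N = 3916 - sqrt(3460119422)/2682 (N = (-6160 + 10068) + (8 - sqrt(3460119422)/2682) = 3908 + (8 - sqrt(3460119422)/2682) = 3916 - sqrt(3460119422)/2682 ≈ 3894.1)
N - 1*(-21468) = (3916 - sqrt(3460119422)/2682) - 1*(-21468) = (3916 - sqrt(3460119422)/2682) + 21468 = 25384 - sqrt(3460119422)/2682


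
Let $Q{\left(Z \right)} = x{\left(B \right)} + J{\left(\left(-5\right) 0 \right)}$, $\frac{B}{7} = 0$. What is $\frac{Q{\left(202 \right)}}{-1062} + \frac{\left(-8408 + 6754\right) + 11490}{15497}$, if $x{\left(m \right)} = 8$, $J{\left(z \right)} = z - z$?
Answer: $\frac{5160928}{8228907} \approx 0.62717$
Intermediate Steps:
$J{\left(z \right)} = 0$
$B = 0$ ($B = 7 \cdot 0 = 0$)
$Q{\left(Z \right)} = 8$ ($Q{\left(Z \right)} = 8 + 0 = 8$)
$\frac{Q{\left(202 \right)}}{-1062} + \frac{\left(-8408 + 6754\right) + 11490}{15497} = \frac{8}{-1062} + \frac{\left(-8408 + 6754\right) + 11490}{15497} = 8 \left(- \frac{1}{1062}\right) + \left(-1654 + 11490\right) \frac{1}{15497} = - \frac{4}{531} + 9836 \cdot \frac{1}{15497} = - \frac{4}{531} + \frac{9836}{15497} = \frac{5160928}{8228907}$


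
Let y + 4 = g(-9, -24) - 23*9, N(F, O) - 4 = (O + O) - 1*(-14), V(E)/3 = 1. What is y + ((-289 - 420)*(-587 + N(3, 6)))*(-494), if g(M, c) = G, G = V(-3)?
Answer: -195087230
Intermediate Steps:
V(E) = 3 (V(E) = 3*1 = 3)
G = 3
N(F, O) = 18 + 2*O (N(F, O) = 4 + ((O + O) - 1*(-14)) = 4 + (2*O + 14) = 4 + (14 + 2*O) = 18 + 2*O)
g(M, c) = 3
y = -208 (y = -4 + (3 - 23*9) = -4 + (3 - 1*207) = -4 + (3 - 207) = -4 - 204 = -208)
y + ((-289 - 420)*(-587 + N(3, 6)))*(-494) = -208 + ((-289 - 420)*(-587 + (18 + 2*6)))*(-494) = -208 - 709*(-587 + (18 + 12))*(-494) = -208 - 709*(-587 + 30)*(-494) = -208 - 709*(-557)*(-494) = -208 + 394913*(-494) = -208 - 195087022 = -195087230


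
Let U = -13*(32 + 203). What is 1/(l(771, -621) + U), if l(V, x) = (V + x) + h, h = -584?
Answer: -1/3489 ≈ -0.00028661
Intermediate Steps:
l(V, x) = -584 + V + x (l(V, x) = (V + x) - 584 = -584 + V + x)
U = -3055 (U = -13*235 = -3055)
1/(l(771, -621) + U) = 1/((-584 + 771 - 621) - 3055) = 1/(-434 - 3055) = 1/(-3489) = -1/3489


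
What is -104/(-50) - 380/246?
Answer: 1646/3075 ≈ 0.53528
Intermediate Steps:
-104/(-50) - 380/246 = -104*(-1/50) - 380*1/246 = 52/25 - 190/123 = 1646/3075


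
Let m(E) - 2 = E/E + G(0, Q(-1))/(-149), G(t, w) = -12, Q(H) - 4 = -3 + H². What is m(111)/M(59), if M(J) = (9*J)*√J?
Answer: 51*√59/518669 ≈ 0.00075528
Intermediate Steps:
Q(H) = 1 + H² (Q(H) = 4 + (-3 + H²) = 1 + H²)
M(J) = 9*J^(3/2)
m(E) = 459/149 (m(E) = 2 + (E/E - 12/(-149)) = 2 + (1 - 12*(-1/149)) = 2 + (1 + 12/149) = 2 + 161/149 = 459/149)
m(111)/M(59) = 459/(149*((9*59^(3/2)))) = 459/(149*((9*(59*√59)))) = 459/(149*((531*√59))) = 459*(√59/31329)/149 = 51*√59/518669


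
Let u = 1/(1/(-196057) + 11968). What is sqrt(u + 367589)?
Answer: 2*sqrt(20238129631669092185931)/469282035 ≈ 606.29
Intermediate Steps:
u = 196057/2346410175 (u = 1/(-1/196057 + 11968) = 1/(2346410175/196057) = 196057/2346410175 ≈ 8.3556e-5)
sqrt(u + 367589) = sqrt(196057/2346410175 + 367589) = sqrt(862514570014132/2346410175) = 2*sqrt(20238129631669092185931)/469282035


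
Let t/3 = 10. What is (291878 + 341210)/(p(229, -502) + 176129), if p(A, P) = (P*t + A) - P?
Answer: 79136/20225 ≈ 3.9128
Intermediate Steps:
t = 30 (t = 3*10 = 30)
p(A, P) = A + 29*P (p(A, P) = (P*30 + A) - P = (30*P + A) - P = (A + 30*P) - P = A + 29*P)
(291878 + 341210)/(p(229, -502) + 176129) = (291878 + 341210)/((229 + 29*(-502)) + 176129) = 633088/((229 - 14558) + 176129) = 633088/(-14329 + 176129) = 633088/161800 = 633088*(1/161800) = 79136/20225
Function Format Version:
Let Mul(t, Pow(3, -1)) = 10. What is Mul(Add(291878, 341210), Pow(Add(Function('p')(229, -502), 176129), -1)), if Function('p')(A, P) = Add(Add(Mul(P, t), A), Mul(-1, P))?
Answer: Rational(79136, 20225) ≈ 3.9128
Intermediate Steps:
t = 30 (t = Mul(3, 10) = 30)
Function('p')(A, P) = Add(A, Mul(29, P)) (Function('p')(A, P) = Add(Add(Mul(P, 30), A), Mul(-1, P)) = Add(Add(Mul(30, P), A), Mul(-1, P)) = Add(Add(A, Mul(30, P)), Mul(-1, P)) = Add(A, Mul(29, P)))
Mul(Add(291878, 341210), Pow(Add(Function('p')(229, -502), 176129), -1)) = Mul(Add(291878, 341210), Pow(Add(Add(229, Mul(29, -502)), 176129), -1)) = Mul(633088, Pow(Add(Add(229, -14558), 176129), -1)) = Mul(633088, Pow(Add(-14329, 176129), -1)) = Mul(633088, Pow(161800, -1)) = Mul(633088, Rational(1, 161800)) = Rational(79136, 20225)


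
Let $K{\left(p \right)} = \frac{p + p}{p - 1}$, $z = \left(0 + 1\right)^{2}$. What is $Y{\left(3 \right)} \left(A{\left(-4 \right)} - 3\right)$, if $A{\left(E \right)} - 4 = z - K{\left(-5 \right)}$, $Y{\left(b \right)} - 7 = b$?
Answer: $\frac{10}{3} \approx 3.3333$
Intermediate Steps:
$z = 1$ ($z = 1^{2} = 1$)
$Y{\left(b \right)} = 7 + b$
$K{\left(p \right)} = \frac{2 p}{-1 + p}$
$A{\left(E \right)} = \frac{10}{3}$ ($A{\left(E \right)} = 4 + \left(1 - 2 \left(-5\right) \frac{1}{-1 - 5}\right) = 4 + \left(1 - 2 \left(-5\right) \frac{1}{-6}\right) = 4 + \left(1 - 2 \left(-5\right) \left(- \frac{1}{6}\right)\right) = 4 + \left(1 - \frac{5}{3}\right) = 4 - \frac{2}{3} = \frac{10}{3}$)
$Y{\left(3 \right)} \left(A{\left(-4 \right)} - 3\right) = \left(7 + 3\right) \left(\frac{10}{3} - 3\right) = 10 \cdot \frac{1}{3} = \frac{10}{3}$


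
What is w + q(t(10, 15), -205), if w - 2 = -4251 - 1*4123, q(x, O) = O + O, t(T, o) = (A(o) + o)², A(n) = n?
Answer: -8782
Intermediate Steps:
t(T, o) = 4*o² (t(T, o) = (o + o)² = (2*o)² = 4*o²)
q(x, O) = 2*O
w = -8372 (w = 2 + (-4251 - 1*4123) = 2 + (-4251 - 4123) = 2 - 8374 = -8372)
w + q(t(10, 15), -205) = -8372 + 2*(-205) = -8372 - 410 = -8782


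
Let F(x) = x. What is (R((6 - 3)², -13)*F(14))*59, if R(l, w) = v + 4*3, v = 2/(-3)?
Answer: 28084/3 ≈ 9361.3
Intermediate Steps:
v = -⅔ (v = 2*(-⅓) = -⅔ ≈ -0.66667)
R(l, w) = 34/3 (R(l, w) = -⅔ + 4*3 = -⅔ + 12 = 34/3)
(R((6 - 3)², -13)*F(14))*59 = ((34/3)*14)*59 = (476/3)*59 = 28084/3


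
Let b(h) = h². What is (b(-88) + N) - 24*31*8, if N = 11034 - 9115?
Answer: 3711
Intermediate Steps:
N = 1919
(b(-88) + N) - 24*31*8 = ((-88)² + 1919) - 24*31*8 = (7744 + 1919) - 744*8 = 9663 - 5952 = 3711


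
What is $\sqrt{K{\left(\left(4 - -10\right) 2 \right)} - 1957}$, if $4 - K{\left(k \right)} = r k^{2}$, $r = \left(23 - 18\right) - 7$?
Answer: $i \sqrt{385} \approx 19.621 i$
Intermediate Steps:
$r = -2$ ($r = 5 - 7 = -2$)
$K{\left(k \right)} = 4 + 2 k^{2}$ ($K{\left(k \right)} = 4 - - 2 k^{2} = 4 + 2 k^{2}$)
$\sqrt{K{\left(\left(4 - -10\right) 2 \right)} - 1957} = \sqrt{\left(4 + 2 \left(\left(4 - -10\right) 2\right)^{2}\right) - 1957} = \sqrt{\left(4 + 2 \left(\left(4 + 10\right) 2\right)^{2}\right) - 1957} = \sqrt{\left(4 + 2 \left(14 \cdot 2\right)^{2}\right) - 1957} = \sqrt{\left(4 + 2 \cdot 28^{2}\right) - 1957} = \sqrt{\left(4 + 2 \cdot 784\right) - 1957} = \sqrt{\left(4 + 1568\right) - 1957} = \sqrt{1572 - 1957} = \sqrt{-385} = i \sqrt{385}$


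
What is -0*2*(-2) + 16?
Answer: 16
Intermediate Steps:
-0*2*(-2) + 16 = -5*0*(-2) + 16 = 0*(-2) + 16 = 0 + 16 = 16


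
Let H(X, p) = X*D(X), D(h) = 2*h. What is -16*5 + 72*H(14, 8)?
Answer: 28144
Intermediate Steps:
H(X, p) = 2*X² (H(X, p) = X*(2*X) = 2*X²)
-16*5 + 72*H(14, 8) = -16*5 + 72*(2*14²) = -80 + 72*(2*196) = -80 + 72*392 = -80 + 28224 = 28144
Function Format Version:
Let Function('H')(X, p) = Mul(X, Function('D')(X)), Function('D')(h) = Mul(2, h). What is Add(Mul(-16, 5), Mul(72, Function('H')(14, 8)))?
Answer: 28144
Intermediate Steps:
Function('H')(X, p) = Mul(2, Pow(X, 2)) (Function('H')(X, p) = Mul(X, Mul(2, X)) = Mul(2, Pow(X, 2)))
Add(Mul(-16, 5), Mul(72, Function('H')(14, 8))) = Add(Mul(-16, 5), Mul(72, Mul(2, Pow(14, 2)))) = Add(-80, Mul(72, Mul(2, 196))) = Add(-80, Mul(72, 392)) = Add(-80, 28224) = 28144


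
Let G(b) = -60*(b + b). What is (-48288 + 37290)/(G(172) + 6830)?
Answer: 5499/6905 ≈ 0.79638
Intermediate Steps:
G(b) = -120*b
(-48288 + 37290)/(G(172) + 6830) = (-48288 + 37290)/(-120*172 + 6830) = -10998/(-20640 + 6830) = -10998/(-13810) = -10998*(-1/13810) = 5499/6905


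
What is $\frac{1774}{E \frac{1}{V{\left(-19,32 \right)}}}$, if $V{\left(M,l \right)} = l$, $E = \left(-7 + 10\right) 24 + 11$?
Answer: $\frac{56768}{83} \approx 683.95$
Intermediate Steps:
$E = 83$ ($E = 3 \cdot 24 + 11 = 72 + 11 = 83$)
$\frac{1774}{E \frac{1}{V{\left(-19,32 \right)}}} = \frac{1774}{83 \cdot \frac{1}{32}} = \frac{1774}{\frac{83}{32}} = 1774 \cdot \frac{32}{83} = \frac{56768}{83}$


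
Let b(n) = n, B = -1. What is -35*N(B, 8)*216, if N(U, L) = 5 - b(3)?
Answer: -15120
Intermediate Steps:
N(U, L) = 2 (N(U, L) = 5 - 1*3 = 5 - 3 = 2)
-35*N(B, 8)*216 = -35*2*216 = -70*216 = -15120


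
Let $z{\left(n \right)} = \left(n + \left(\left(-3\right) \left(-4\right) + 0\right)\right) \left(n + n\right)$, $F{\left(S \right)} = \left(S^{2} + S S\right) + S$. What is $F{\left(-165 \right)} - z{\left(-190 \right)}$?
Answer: $-13355$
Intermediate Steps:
$F{\left(S \right)} = S + 2 S^{2}$ ($F{\left(S \right)} = \left(S^{2} + S^{2}\right) + S = 2 S^{2} + S = S + 2 S^{2}$)
$z{\left(n \right)} = 2 n \left(12 + n\right)$ ($z{\left(n \right)} = \left(n + \left(12 + 0\right)\right) 2 n = \left(n + 12\right) 2 n = \left(12 + n\right) 2 n = 2 n \left(12 + n\right)$)
$F{\left(-165 \right)} - z{\left(-190 \right)} = - 165 \left(1 + 2 \left(-165\right)\right) - 2 \left(-190\right) \left(12 - 190\right) = - 165 \left(1 - 330\right) - 2 \left(-190\right) \left(-178\right) = \left(-165\right) \left(-329\right) - 67640 = 54285 - 67640 = -13355$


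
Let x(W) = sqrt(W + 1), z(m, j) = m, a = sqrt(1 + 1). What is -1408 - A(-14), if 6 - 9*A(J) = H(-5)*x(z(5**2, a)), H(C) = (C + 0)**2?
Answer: -4226/3 + 25*sqrt(26)/9 ≈ -1394.5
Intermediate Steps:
a = sqrt(2) ≈ 1.4142
x(W) = sqrt(1 + W)
H(C) = C**2
A(J) = 2/3 - 25*sqrt(26)/9 (A(J) = 2/3 - (-5)**2*sqrt(1 + 5**2)/9 = 2/3 - 25*sqrt(1 + 25)/9 = 2/3 - 25*sqrt(26)/9)
-1408 - A(-14) = -1408 - (2/3 - 25*sqrt(26)/9) = -1408 + (-2/3 + 25*sqrt(26)/9) = -4226/3 + 25*sqrt(26)/9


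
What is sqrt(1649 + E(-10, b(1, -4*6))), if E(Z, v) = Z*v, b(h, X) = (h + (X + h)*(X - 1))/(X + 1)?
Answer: 79*sqrt(161)/23 ≈ 43.583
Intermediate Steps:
b(h, X) = (h + (-1 + X)*(X + h))/(1 + X) (b(h, X) = (h + (X + h)*(-1 + X))/(1 + X) = (h + (-1 + X)*(X + h))/(1 + X))
sqrt(1649 + E(-10, b(1, -4*6))) = sqrt(1649 - 10*(-4*6)*(-1 - 4*6 + 1)/(1 - 4*6)) = sqrt(1649 - (-240)*(-1 - 24 + 1)/(1 - 24)) = sqrt(1649 - (-240)*(-24)/(-23)) = sqrt(1649 - (-240)*(-1)*(-24)/23) = sqrt(1649 - 10*(-576/23)) = sqrt(1649 + 5760/23) = sqrt(43687/23) = 79*sqrt(161)/23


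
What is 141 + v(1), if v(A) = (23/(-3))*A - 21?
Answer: 337/3 ≈ 112.33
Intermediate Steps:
v(A) = -21 - 23*A/3 (v(A) = (23*(-⅓))*A - 21 = -23*A/3 - 21 = -21 - 23*A/3)
141 + v(1) = 141 + (-21 - 23/3*1) = 141 + (-21 - 23/3) = 141 - 86/3 = 337/3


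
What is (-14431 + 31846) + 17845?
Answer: 35260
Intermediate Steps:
(-14431 + 31846) + 17845 = 17415 + 17845 = 35260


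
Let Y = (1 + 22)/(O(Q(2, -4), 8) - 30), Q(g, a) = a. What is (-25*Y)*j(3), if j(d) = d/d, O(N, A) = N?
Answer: 575/34 ≈ 16.912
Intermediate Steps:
j(d) = 1
Y = -23/34 (Y = (1 + 22)/(-4 - 30) = 23/(-34) = 23*(-1/34) = -23/34 ≈ -0.67647)
(-25*Y)*j(3) = -25*(-23/34)*1 = (575/34)*1 = 575/34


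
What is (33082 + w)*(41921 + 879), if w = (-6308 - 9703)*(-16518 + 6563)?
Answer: 6823286723600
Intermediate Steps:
w = 159389505 (w = -16011*(-9955) = 159389505)
(33082 + w)*(41921 + 879) = (33082 + 159389505)*(41921 + 879) = 159422587*42800 = 6823286723600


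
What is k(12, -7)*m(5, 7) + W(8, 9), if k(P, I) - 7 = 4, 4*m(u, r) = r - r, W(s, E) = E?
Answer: 9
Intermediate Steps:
m(u, r) = 0 (m(u, r) = (r - r)/4 = (¼)*0 = 0)
k(P, I) = 11 (k(P, I) = 7 + 4 = 11)
k(12, -7)*m(5, 7) + W(8, 9) = 11*0 + 9 = 0 + 9 = 9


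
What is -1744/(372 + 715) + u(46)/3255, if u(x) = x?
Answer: -5626718/3538185 ≈ -1.5903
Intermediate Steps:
-1744/(372 + 715) + u(46)/3255 = -1744/(372 + 715) + 46/3255 = -1744/1087 + 46*(1/3255) = -1744*1/1087 + 46/3255 = -1744/1087 + 46/3255 = -5626718/3538185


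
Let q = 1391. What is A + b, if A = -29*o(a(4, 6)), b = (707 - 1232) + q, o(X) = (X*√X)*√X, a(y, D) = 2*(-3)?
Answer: -178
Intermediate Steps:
a(y, D) = -6
o(X) = X² (o(X) = X^(3/2)*√X = X²)
b = 866 (b = (707 - 1232) + 1391 = -525 + 1391 = 866)
A = -1044 (A = -29*(-6)² = -29*36 = -1044)
A + b = -1044 + 866 = -178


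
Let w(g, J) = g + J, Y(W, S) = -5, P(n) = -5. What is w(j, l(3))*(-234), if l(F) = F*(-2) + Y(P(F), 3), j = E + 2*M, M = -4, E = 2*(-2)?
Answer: 5382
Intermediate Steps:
E = -4
j = -12 (j = -4 + 2*(-4) = -4 - 8 = -12)
l(F) = -5 - 2*F (l(F) = F*(-2) - 5 = -2*F - 5 = -5 - 2*F)
w(g, J) = J + g
w(j, l(3))*(-234) = ((-5 - 2*3) - 12)*(-234) = ((-5 - 6) - 12)*(-234) = (-11 - 12)*(-234) = -23*(-234) = 5382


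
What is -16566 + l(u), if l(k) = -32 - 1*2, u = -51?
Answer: -16600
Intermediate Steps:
l(k) = -34 (l(k) = -32 - 2 = -34)
-16566 + l(u) = -16566 - 34 = -16600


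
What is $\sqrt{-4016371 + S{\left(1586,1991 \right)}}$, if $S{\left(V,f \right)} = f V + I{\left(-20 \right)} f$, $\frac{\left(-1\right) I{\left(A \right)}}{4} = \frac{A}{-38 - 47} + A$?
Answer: $\frac{i \sqrt{202658037}}{17} \approx 837.4 i$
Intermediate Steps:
$I{\left(A \right)} = - \frac{336 A}{85}$ ($I{\left(A \right)} = - 4 \left(\frac{A}{-38 - 47} + A\right) = - 4 \left(\frac{A}{-85} + A\right) = - 4 \left(- \frac{A}{85} + A\right) = - 4 \frac{84 A}{85} = - \frac{336 A}{85}$)
$S{\left(V,f \right)} = \frac{1344 f}{17} + V f$ ($S{\left(V,f \right)} = f V + \left(- \frac{336}{85}\right) \left(-20\right) f = V f + \frac{1344 f}{17} = \frac{1344 f}{17} + V f$)
$\sqrt{-4016371 + S{\left(1586,1991 \right)}} = \sqrt{-4016371 + \frac{1}{17} \cdot 1991 \left(1344 + 17 \cdot 1586\right)} = \sqrt{-4016371 + \frac{1}{17} \cdot 1991 \left(1344 + 26962\right)} = \sqrt{-4016371 + \frac{1}{17} \cdot 1991 \cdot 28306} = \sqrt{-4016371 + \frac{56357246}{17}} = \sqrt{- \frac{11921061}{17}} = \frac{i \sqrt{202658037}}{17}$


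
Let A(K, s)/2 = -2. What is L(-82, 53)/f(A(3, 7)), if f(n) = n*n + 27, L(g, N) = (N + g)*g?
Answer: 2378/43 ≈ 55.302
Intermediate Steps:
A(K, s) = -4 (A(K, s) = 2*(-2) = -4)
L(g, N) = g*(N + g)
f(n) = 27 + n**2 (f(n) = n**2 + 27 = 27 + n**2)
L(-82, 53)/f(A(3, 7)) = (-82*(53 - 82))/(27 + (-4)**2) = (-82*(-29))/(27 + 16) = 2378/43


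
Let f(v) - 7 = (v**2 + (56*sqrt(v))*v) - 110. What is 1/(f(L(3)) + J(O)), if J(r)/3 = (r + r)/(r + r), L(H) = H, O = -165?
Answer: 13/10913 + 24*sqrt(3)/10913 ≈ 0.0050004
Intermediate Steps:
f(v) = -103 + v**2 + 56*v**(3/2) (f(v) = 7 + ((v**2 + (56*sqrt(v))*v) - 110) = 7 + ((v**2 + 56*v**(3/2)) - 110) = 7 + (-110 + v**2 + 56*v**(3/2)) = -103 + v**2 + 56*v**(3/2))
J(r) = 3 (J(r) = 3*((r + r)/(r + r)) = 3*((2*r)/((2*r))) = 3*((2*r)*(1/(2*r))) = 3*1 = 3)
1/(f(L(3)) + J(O)) = 1/((-103 + 3**2 + 56*3**(3/2)) + 3) = 1/((-103 + 9 + 56*(3*sqrt(3))) + 3) = 1/((-103 + 9 + 168*sqrt(3)) + 3) = 1/((-94 + 168*sqrt(3)) + 3) = 1/(-91 + 168*sqrt(3))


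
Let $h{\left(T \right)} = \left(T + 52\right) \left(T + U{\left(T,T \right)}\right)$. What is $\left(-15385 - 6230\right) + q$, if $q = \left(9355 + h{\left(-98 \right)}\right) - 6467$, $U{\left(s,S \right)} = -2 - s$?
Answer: $-18635$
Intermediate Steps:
$h{\left(T \right)} = -104 - 2 T$ ($h{\left(T \right)} = \left(T + 52\right) \left(T - \left(2 + T\right)\right) = \left(52 + T\right) \left(-2\right) = -104 - 2 T$)
$q = 2980$ ($q = \left(9355 - -92\right) - 6467 = \left(9355 + \left(-104 + 196\right)\right) - 6467 = \left(9355 + 92\right) - 6467 = 9447 - 6467 = 2980$)
$\left(-15385 - 6230\right) + q = \left(-15385 - 6230\right) + 2980 = -21615 + 2980 = -18635$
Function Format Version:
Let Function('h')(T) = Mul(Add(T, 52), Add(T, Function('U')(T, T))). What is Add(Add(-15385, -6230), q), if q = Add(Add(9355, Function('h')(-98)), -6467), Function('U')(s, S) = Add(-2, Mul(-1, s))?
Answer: -18635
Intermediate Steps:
Function('h')(T) = Add(-104, Mul(-2, T)) (Function('h')(T) = Mul(Add(T, 52), Add(T, Add(-2, Mul(-1, T)))) = Mul(Add(52, T), -2) = Add(-104, Mul(-2, T)))
q = 2980 (q = Add(Add(9355, Add(-104, Mul(-2, -98))), -6467) = Add(Add(9355, Add(-104, 196)), -6467) = Add(Add(9355, 92), -6467) = Add(9447, -6467) = 2980)
Add(Add(-15385, -6230), q) = Add(Add(-15385, -6230), 2980) = Add(-21615, 2980) = -18635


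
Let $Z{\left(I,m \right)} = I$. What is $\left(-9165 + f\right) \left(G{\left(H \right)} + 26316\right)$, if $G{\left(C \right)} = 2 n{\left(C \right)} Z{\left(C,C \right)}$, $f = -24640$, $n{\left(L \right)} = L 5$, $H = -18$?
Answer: $-999140580$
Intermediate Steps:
$n{\left(L \right)} = 5 L$
$G{\left(C \right)} = 10 C^{2}$ ($G{\left(C \right)} = 2 \cdot 5 C C = 10 C C = 10 C^{2}$)
$\left(-9165 + f\right) \left(G{\left(H \right)} + 26316\right) = \left(-9165 - 24640\right) \left(10 \left(-18\right)^{2} + 26316\right) = - 33805 \left(10 \cdot 324 + 26316\right) = - 33805 \left(3240 + 26316\right) = \left(-33805\right) 29556 = -999140580$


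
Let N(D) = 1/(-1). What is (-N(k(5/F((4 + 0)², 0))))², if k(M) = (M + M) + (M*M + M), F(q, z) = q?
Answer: 1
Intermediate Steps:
k(M) = M² + 3*M (k(M) = 2*M + (M² + M) = 2*M + (M + M²) = M² + 3*M)
N(D) = -1
(-N(k(5/F((4 + 0)², 0))))² = (-1*(-1))² = 1² = 1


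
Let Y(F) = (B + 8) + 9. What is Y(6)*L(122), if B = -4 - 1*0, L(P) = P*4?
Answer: 6344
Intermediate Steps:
L(P) = 4*P
B = -4 (B = -4 + 0 = -4)
Y(F) = 13 (Y(F) = (-4 + 8) + 9 = 4 + 9 = 13)
Y(6)*L(122) = 13*(4*122) = 13*488 = 6344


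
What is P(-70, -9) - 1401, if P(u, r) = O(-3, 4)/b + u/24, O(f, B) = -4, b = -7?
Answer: -117881/84 ≈ -1403.3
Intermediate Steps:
P(u, r) = 4/7 + u/24 (P(u, r) = -4/(-7) + u/24 = -4*(-⅐) + u*(1/24) = 4/7 + u/24)
P(-70, -9) - 1401 = (4/7 + (1/24)*(-70)) - 1401 = (4/7 - 35/12) - 1401 = -197/84 - 1401 = -117881/84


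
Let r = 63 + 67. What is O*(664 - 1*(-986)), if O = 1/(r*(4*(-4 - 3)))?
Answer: -165/364 ≈ -0.45330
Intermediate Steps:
r = 130
O = -1/3640 (O = 1/(130*(4*(-4 - 3))) = 1/(130*(4*(-7))) = 1/(130*(-28)) = 1/(-3640) = -1/3640 ≈ -0.00027473)
O*(664 - 1*(-986)) = -(664 - 1*(-986))/3640 = -(664 + 986)/3640 = -1/3640*1650 = -165/364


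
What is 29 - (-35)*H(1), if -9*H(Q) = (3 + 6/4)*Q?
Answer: 23/2 ≈ 11.500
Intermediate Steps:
H(Q) = -Q/2 (H(Q) = -(3 + 6/4)*Q/9 = -(3 + 6*(¼))*Q/9 = -(3 + 3/2)*Q/9 = -Q/2)
29 - (-35)*H(1) = 29 - (-35)*(-½*1) = 29 - (-35)*(-1)/2 = 29 - 35*½ = 29 - 35/2 = 23/2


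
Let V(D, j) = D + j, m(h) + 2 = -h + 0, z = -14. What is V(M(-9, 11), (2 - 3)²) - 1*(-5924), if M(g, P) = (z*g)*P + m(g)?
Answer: 7318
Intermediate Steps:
m(h) = -2 - h (m(h) = -2 + (-h + 0) = -2 - h)
M(g, P) = -2 - g - 14*P*g (M(g, P) = (-14*g)*P + (-2 - g) = -14*P*g + (-2 - g) = -2 - g - 14*P*g)
V(M(-9, 11), (2 - 3)²) - 1*(-5924) = ((-2 - 1*(-9) - 14*11*(-9)) + (2 - 3)²) - 1*(-5924) = ((-2 + 9 + 1386) + (-1)²) + 5924 = (1393 + 1) + 5924 = 1394 + 5924 = 7318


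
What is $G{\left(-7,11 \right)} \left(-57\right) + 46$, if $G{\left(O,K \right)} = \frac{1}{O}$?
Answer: $\frac{379}{7} \approx 54.143$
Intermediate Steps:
$G{\left(-7,11 \right)} \left(-57\right) + 46 = \frac{1}{-7} \left(-57\right) + 46 = \left(- \frac{1}{7}\right) \left(-57\right) + 46 = \frac{57}{7} + 46 = \frac{379}{7}$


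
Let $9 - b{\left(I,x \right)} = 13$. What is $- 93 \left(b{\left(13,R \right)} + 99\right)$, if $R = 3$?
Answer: $-8835$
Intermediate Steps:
$b{\left(I,x \right)} = -4$ ($b{\left(I,x \right)} = 9 - 13 = -4$)
$- 93 \left(b{\left(13,R \right)} + 99\right) = - 93 \left(-4 + 99\right) = \left(-93\right) 95 = -8835$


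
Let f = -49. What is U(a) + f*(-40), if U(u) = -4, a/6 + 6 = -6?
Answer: 1956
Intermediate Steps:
a = -72 (a = -36 + 6*(-6) = -36 - 36 = -72)
U(a) + f*(-40) = -4 - 49*(-40) = -4 + 1960 = 1956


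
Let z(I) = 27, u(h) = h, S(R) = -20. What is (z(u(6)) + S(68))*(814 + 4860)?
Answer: 39718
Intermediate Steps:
(z(u(6)) + S(68))*(814 + 4860) = (27 - 20)*(814 + 4860) = 7*5674 = 39718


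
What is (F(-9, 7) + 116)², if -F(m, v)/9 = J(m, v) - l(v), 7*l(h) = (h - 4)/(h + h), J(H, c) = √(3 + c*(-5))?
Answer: 104952457/9604 - 410220*I*√2/49 ≈ 10928.0 - 11840.0*I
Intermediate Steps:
J(H, c) = √(3 - 5*c)
l(h) = (-4 + h)/(14*h) (l(h) = ((h - 4)/(h + h))/7 = ((-4 + h)/((2*h)))/7 = ((-4 + h)*(1/(2*h)))/7 = ((-4 + h)/(2*h))/7 = (-4 + h)/(14*h))
F(m, v) = -9*√(3 - 5*v) + 9*(-4 + v)/(14*v) (F(m, v) = -9*(√(3 - 5*v) - (-4 + v)/(14*v)) = -9*√(3 - 5*v) + 9*(-4 + v)/(14*v))
(F(-9, 7) + 116)² = ((9/14 - 9*√(3 - 5*7) - 18/7/7) + 116)² = ((9/14 - 9*√(3 - 35) - 18/7*⅐) + 116)² = ((9/14 - 36*I*√2 - 18/49) + 116)² = ((27/98 - 36*I*√2) + 116)² = (11395/98 - 36*I*√2)²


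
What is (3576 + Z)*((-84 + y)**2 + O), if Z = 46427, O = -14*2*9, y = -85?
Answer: 1415534927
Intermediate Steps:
O = -252 (O = -28*9 = -252)
(3576 + Z)*((-84 + y)**2 + O) = (3576 + 46427)*((-84 - 85)**2 - 252) = 50003*((-169)**2 - 252) = 50003*(28561 - 252) = 50003*28309 = 1415534927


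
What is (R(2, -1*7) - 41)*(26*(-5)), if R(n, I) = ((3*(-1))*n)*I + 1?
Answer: -260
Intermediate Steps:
R(n, I) = 1 - 3*I*n (R(n, I) = (-3*n)*I + 1 = -3*I*n + 1 = 1 - 3*I*n)
(R(2, -1*7) - 41)*(26*(-5)) = ((1 - 3*(-1*7)*2) - 41)*(26*(-5)) = ((1 - 3*(-7)*2) - 41)*(-130) = ((1 + 42) - 41)*(-130) = (43 - 41)*(-130) = 2*(-130) = -260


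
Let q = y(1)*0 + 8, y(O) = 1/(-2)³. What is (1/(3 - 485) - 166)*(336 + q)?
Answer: -13762236/241 ≈ -57105.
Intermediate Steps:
y(O) = -⅛ (y(O) = 1/(-8) = 1*(-⅛) = -⅛)
q = 8 (q = -⅛*0 + 8 = 0 + 8 = 8)
(1/(3 - 485) - 166)*(336 + q) = (1/(3 - 485) - 166)*(336 + 8) = (1/(-482) - 166)*344 = (-1/482 - 166)*344 = -80013/482*344 = -13762236/241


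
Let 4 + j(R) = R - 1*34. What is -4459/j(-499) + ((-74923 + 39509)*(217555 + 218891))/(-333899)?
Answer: 8301521227469/179303763 ≈ 46299.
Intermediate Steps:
j(R) = -38 + R (j(R) = -4 + (R - 1*34) = -4 + (R - 34) = -4 + (-34 + R) = -38 + R)
-4459/j(-499) + ((-74923 + 39509)*(217555 + 218891))/(-333899) = -4459/(-38 - 499) + ((-74923 + 39509)*(217555 + 218891))/(-333899) = -4459/(-537) - 35414*436446*(-1/333899) = -4459*(-1/537) - 15456298644*(-1/333899) = 4459/537 + 15456298644/333899 = 8301521227469/179303763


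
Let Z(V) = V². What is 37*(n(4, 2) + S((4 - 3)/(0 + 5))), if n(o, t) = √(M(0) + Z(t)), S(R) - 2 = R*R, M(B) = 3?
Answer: 1887/25 + 37*√7 ≈ 173.37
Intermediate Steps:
S(R) = 2 + R² (S(R) = 2 + R*R = 2 + R²)
n(o, t) = √(3 + t²)
37*(n(4, 2) + S((4 - 3)/(0 + 5))) = 37*(√(3 + 2²) + (2 + ((4 - 3)/(0 + 5))²)) = 37*(√(3 + 4) + (2 + (1/5)²)) = 37*(√7 + (2 + (1*(⅕))²)) = 37*(√7 + (2 + (⅕)²)) = 37*(√7 + (2 + 1/25)) = 37*(√7 + 51/25) = 37*(51/25 + √7) = 1887/25 + 37*√7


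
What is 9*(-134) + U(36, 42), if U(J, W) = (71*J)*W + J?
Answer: 106182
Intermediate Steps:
U(J, W) = J + 71*J*W (U(J, W) = 71*J*W + J = J + 71*J*W)
9*(-134) + U(36, 42) = 9*(-134) + 36*(1 + 71*42) = -1206 + 36*(1 + 2982) = -1206 + 36*2983 = -1206 + 107388 = 106182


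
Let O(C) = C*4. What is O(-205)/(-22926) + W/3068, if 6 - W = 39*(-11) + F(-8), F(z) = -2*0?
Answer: 6244285/35168484 ≈ 0.17755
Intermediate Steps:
F(z) = 0
O(C) = 4*C
W = 435 (W = 6 - (39*(-11) + 0) = 6 - (-429 + 0) = 6 - 1*(-429) = 6 + 429 = 435)
O(-205)/(-22926) + W/3068 = (4*(-205))/(-22926) + 435/3068 = -820*(-1/22926) + 435*(1/3068) = 410/11463 + 435/3068 = 6244285/35168484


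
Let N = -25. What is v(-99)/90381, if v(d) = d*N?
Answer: 825/30127 ≈ 0.027384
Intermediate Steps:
v(d) = -25*d (v(d) = d*(-25) = -25*d)
v(-99)/90381 = -25*(-99)/90381 = 2475*(1/90381) = 825/30127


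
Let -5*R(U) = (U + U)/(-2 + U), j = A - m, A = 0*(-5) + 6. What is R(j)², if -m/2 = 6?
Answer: 81/400 ≈ 0.20250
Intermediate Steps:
m = -12 (m = -2*6 = -12)
A = 6 (A = 0 + 6 = 6)
j = 18 (j = 6 - 1*(-12) = 6 + 12 = 18)
R(U) = -2*U/(5*(-2 + U)) (R(U) = -(U + U)/(5*(-2 + U)) = -2*U/(5*(-2 + U)))
R(j)² = (-2*18/(-10 + 5*18))² = (-2*18/(-10 + 90))² = (-2*18/80)² = (-2*18*1/80)² = (-9/20)² = 81/400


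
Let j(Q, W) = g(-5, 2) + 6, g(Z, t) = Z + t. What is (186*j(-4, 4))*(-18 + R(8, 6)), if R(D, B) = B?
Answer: -6696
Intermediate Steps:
j(Q, W) = 3 (j(Q, W) = (-5 + 2) + 6 = -3 + 6 = 3)
(186*j(-4, 4))*(-18 + R(8, 6)) = (186*3)*(-18 + 6) = 558*(-12) = -6696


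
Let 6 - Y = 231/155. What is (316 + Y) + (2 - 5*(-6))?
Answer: 54639/155 ≈ 352.51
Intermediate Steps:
Y = 699/155 (Y = 6 - 231/155 = 699/155 ≈ 4.5097)
(316 + Y) + (2 - 5*(-6)) = (316 + 699/155) + (2 - 5*(-6)) = 49679/155 + (2 + 30) = 49679/155 + 32 = 54639/155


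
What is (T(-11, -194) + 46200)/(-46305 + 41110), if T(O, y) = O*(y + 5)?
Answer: -48279/5195 ≈ -9.2934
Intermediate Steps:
T(O, y) = O*(5 + y)
(T(-11, -194) + 46200)/(-46305 + 41110) = (-11*(5 - 194) + 46200)/(-46305 + 41110) = (-11*(-189) + 46200)/(-5195) = (2079 + 46200)*(-1/5195) = 48279*(-1/5195) = -48279/5195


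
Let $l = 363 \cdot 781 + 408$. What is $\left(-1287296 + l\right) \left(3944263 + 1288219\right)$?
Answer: $-5250193951570$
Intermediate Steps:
$l = 283911$ ($l = 283503 + 408 = 283911$)
$\left(-1287296 + l\right) \left(3944263 + 1288219\right) = \left(-1287296 + 283911\right) \left(3944263 + 1288219\right) = \left(-1003385\right) 5232482 = -5250193951570$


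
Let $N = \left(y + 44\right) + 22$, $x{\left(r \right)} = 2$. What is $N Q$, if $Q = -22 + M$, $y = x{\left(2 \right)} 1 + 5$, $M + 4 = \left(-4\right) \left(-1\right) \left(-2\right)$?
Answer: $-2482$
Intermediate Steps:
$M = -12$ ($M = -4 + \left(-4\right) \left(-1\right) \left(-2\right) = -4 + 4 \left(-2\right) = -4 - 8 = -12$)
$y = 7$ ($y = 2 \cdot 1 + 5 = 2 + 5 = 7$)
$Q = -34$ ($Q = -22 - 12 = -34$)
$N = 73$ ($N = \left(7 + 44\right) + 22 = 51 + 22 = 73$)
$N Q = 73 \left(-34\right) = -2482$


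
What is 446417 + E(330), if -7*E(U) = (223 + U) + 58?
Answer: 3124308/7 ≈ 4.4633e+5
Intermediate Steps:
E(U) = -281/7 - U/7 (E(U) = -((223 + U) + 58)/7 = -(281 + U)/7 = -281/7 - U/7)
446417 + E(330) = 446417 + (-281/7 - 1/7*330) = 446417 + (-281/7 - 330/7) = 446417 - 611/7 = 3124308/7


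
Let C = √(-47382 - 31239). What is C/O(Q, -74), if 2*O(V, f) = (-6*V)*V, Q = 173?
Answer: -I*√78621/89787 ≈ -0.0031229*I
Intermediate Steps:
C = I*√78621 (C = √(-78621) = I*√78621 ≈ 280.39*I)
O(V, f) = -3*V² (O(V, f) = ((-6*V)*V)/2 = (-6*V²)/2 = -3*V²)
C/O(Q, -74) = (I*√78621)/((-3*173²)) = (I*√78621)/((-3*29929)) = (I*√78621)/(-89787) = (I*√78621)*(-1/89787) = -I*√78621/89787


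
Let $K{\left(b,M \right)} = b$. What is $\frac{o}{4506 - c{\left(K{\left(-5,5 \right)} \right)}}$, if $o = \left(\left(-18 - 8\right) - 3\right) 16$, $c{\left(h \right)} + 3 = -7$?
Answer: $- \frac{116}{1129} \approx -0.10275$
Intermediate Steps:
$c{\left(h \right)} = -10$ ($c{\left(h \right)} = -3 - 7 = -10$)
$o = -464$ ($o = \left(-26 - 3\right) 16 = \left(-29\right) 16 = -464$)
$\frac{o}{4506 - c{\left(K{\left(-5,5 \right)} \right)}} = - \frac{464}{4506 - -10} = - \frac{464}{4506 + 10} = - \frac{464}{4516} = \left(-464\right) \frac{1}{4516} = - \frac{116}{1129}$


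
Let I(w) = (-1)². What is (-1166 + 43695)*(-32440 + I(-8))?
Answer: -1379598231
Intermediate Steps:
I(w) = 1
(-1166 + 43695)*(-32440 + I(-8)) = (-1166 + 43695)*(-32440 + 1) = 42529*(-32439) = -1379598231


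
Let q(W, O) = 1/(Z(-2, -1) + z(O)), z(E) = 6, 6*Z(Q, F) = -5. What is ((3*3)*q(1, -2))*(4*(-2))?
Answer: -432/31 ≈ -13.935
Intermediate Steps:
Z(Q, F) = -⅚ (Z(Q, F) = (⅙)*(-5) = -⅚)
q(W, O) = 6/31 (q(W, O) = 1/(-⅚ + 6) = 1/(31/6) = 6/31)
((3*3)*q(1, -2))*(4*(-2)) = ((3*3)*(6/31))*(4*(-2)) = (9*(6/31))*(-8) = (54/31)*(-8) = -432/31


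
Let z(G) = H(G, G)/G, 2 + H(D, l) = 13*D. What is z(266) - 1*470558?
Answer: -62582486/133 ≈ -4.7055e+5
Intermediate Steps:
H(D, l) = -2 + 13*D
z(G) = (-2 + 13*G)/G
z(266) - 1*470558 = (13 - 2/266) - 1*470558 = (13 - 2*1/266) - 470558 = (13 - 1/133) - 470558 = 1728/133 - 470558 = -62582486/133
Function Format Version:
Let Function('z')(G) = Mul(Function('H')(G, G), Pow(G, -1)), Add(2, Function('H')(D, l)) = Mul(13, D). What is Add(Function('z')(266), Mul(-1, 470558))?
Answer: Rational(-62582486, 133) ≈ -4.7055e+5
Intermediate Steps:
Function('H')(D, l) = Add(-2, Mul(13, D))
Function('z')(G) = Mul(Pow(G, -1), Add(-2, Mul(13, G))) (Function('z')(G) = Mul(Add(-2, Mul(13, G)), Pow(G, -1)) = Mul(Pow(G, -1), Add(-2, Mul(13, G))))
Add(Function('z')(266), Mul(-1, 470558)) = Add(Add(13, Mul(-2, Pow(266, -1))), Mul(-1, 470558)) = Add(Add(13, Mul(-2, Rational(1, 266))), -470558) = Add(Add(13, Rational(-1, 133)), -470558) = Add(Rational(1728, 133), -470558) = Rational(-62582486, 133)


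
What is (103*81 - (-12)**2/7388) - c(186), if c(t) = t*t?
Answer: -48489327/1847 ≈ -26253.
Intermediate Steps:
c(t) = t**2
(103*81 - (-12)**2/7388) - c(186) = (103*81 - (-12)**2/7388) - 1*186**2 = (8343 - 144/7388) - 1*34596 = (8343 - 1*36/1847) - 34596 = (8343 - 36/1847) - 34596 = 15409485/1847 - 34596 = -48489327/1847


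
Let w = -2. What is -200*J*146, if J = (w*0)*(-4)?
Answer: 0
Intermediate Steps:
J = 0 (J = -2*0*(-4) = 0*(-4) = 0)
-200*J*146 = -200*0*146 = 0*146 = 0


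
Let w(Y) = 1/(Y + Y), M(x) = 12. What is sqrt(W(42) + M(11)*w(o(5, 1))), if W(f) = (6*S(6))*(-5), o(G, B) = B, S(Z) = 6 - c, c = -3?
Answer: 2*I*sqrt(66) ≈ 16.248*I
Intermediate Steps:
S(Z) = 9 (S(Z) = 6 - 1*(-3) = 6 + 3 = 9)
w(Y) = 1/(2*Y)
W(f) = -270 (W(f) = (6*9)*(-5) = 54*(-5) = -270)
sqrt(W(42) + M(11)*w(o(5, 1))) = sqrt(-270 + 12*((1/2)/1)) = sqrt(-270 + 12*((1/2)*1)) = sqrt(-270 + 12*(1/2)) = sqrt(-270 + 6) = sqrt(-264) = 2*I*sqrt(66)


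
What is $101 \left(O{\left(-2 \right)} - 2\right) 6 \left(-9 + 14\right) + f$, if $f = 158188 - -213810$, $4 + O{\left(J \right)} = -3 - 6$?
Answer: $326548$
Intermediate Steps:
$O{\left(J \right)} = -13$ ($O{\left(J \right)} = -4 - 9 = -13$)
$f = 371998$ ($f = 158188 + 213810 = 371998$)
$101 \left(O{\left(-2 \right)} - 2\right) 6 \left(-9 + 14\right) + f = 101 \left(-13 - 2\right) 6 \left(-9 + 14\right) + 371998 = 101 \left(-15\right) 6 \cdot 5 + 371998 = 101 \left(\left(-90\right) 5\right) + 371998 = 101 \left(-450\right) + 371998 = -45450 + 371998 = 326548$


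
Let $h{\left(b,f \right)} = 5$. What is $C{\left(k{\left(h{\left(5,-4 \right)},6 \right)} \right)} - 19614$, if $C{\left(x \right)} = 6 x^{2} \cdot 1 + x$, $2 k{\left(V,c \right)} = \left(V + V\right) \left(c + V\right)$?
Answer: $-1409$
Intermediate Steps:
$k{\left(V,c \right)} = V \left(V + c\right)$ ($k{\left(V,c \right)} = \frac{\left(V + V\right) \left(c + V\right)}{2} = \frac{2 V \left(V + c\right)}{2} = V \left(V + c\right)$)
$C{\left(x \right)} = x + 6 x^{2}$ ($C{\left(x \right)} = 6 x^{2} + x = x + 6 x^{2}$)
$C{\left(k{\left(h{\left(5,-4 \right)},6 \right)} \right)} - 19614 = 5 \left(5 + 6\right) \left(1 + 6 \cdot 5 \left(5 + 6\right)\right) - 19614 = 5 \cdot 11 \left(1 + 6 \cdot 5 \cdot 11\right) - 19614 = 55 \left(1 + 6 \cdot 55\right) - 19614 = 55 \left(1 + 330\right) - 19614 = 55 \cdot 331 - 19614 = 18205 - 19614 = -1409$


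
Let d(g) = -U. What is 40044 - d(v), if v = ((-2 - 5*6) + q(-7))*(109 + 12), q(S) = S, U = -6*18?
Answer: 39936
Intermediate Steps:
U = -108
v = -4719 (v = ((-2 - 5*6) - 7)*(109 + 12) = ((-2 - 30) - 7)*121 = (-32 - 7)*121 = -39*121 = -4719)
d(g) = 108 (d(g) = -1*(-108) = 108)
40044 - d(v) = 40044 - 1*108 = 40044 - 108 = 39936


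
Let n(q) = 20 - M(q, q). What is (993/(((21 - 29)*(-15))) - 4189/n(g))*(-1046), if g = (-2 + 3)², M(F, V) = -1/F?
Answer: 83998507/420 ≈ 2.0000e+5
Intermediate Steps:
g = 1 (g = 1² = 1)
n(q) = 20 + 1/q (n(q) = 20 - (-1)/q = 20 + 1/q)
(993/(((21 - 29)*(-15))) - 4189/n(g))*(-1046) = (993/(((21 - 29)*(-15))) - 4189/(20 + 1/1))*(-1046) = (993/((-8*(-15))) - 4189/(20 + 1))*(-1046) = (993/120 - 4189/21)*(-1046) = (993*(1/120) - 4189*1/21)*(-1046) = (331/40 - 4189/21)*(-1046) = -160609/840*(-1046) = 83998507/420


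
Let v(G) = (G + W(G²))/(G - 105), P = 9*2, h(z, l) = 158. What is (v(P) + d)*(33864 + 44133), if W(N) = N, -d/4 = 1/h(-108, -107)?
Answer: -706964808/2291 ≈ -3.0858e+5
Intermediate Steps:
d = -2/79 (d = -4/158 = -4*1/158 = -2/79 ≈ -0.025316)
P = 18
v(G) = (G + G²)/(-105 + G) (v(G) = (G + G²)/(G - 105) = (G + G²)/(-105 + G))
(v(P) + d)*(33864 + 44133) = (18*(1 + 18)/(-105 + 18) - 2/79)*(33864 + 44133) = (18*19/(-87) - 2/79)*77997 = (18*(-1/87)*19 - 2/79)*77997 = (-114/29 - 2/79)*77997 = -9064/2291*77997 = -706964808/2291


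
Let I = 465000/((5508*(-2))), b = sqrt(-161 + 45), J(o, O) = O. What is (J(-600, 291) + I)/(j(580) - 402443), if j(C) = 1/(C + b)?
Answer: 228388*(-sqrt(29) + 290*I)/(459*(-233416939*I + 804886*sqrt(29))) ≈ -0.0006182 + 4.9738e-14*I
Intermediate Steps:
b = 2*I*sqrt(29) (b = sqrt(-116) = 2*I*sqrt(29) ≈ 10.77*I)
j(C) = 1/(C + 2*I*sqrt(29))
I = -19375/459 (I = 465000/(-11016) = 465000*(-1/11016) = -19375/459 ≈ -42.211)
(J(-600, 291) + I)/(j(580) - 402443) = (291 - 19375/459)/(1/(580 + 2*I*sqrt(29)) - 402443) = 114194/(459*(-402443 + 1/(580 + 2*I*sqrt(29))))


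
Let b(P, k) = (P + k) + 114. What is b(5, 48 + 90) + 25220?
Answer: 25477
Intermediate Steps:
b(P, k) = 114 + P + k
b(5, 48 + 90) + 25220 = (114 + 5 + (48 + 90)) + 25220 = (114 + 5 + 138) + 25220 = 257 + 25220 = 25477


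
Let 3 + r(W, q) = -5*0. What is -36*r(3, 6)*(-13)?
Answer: -1404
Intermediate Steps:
r(W, q) = -3 (r(W, q) = -3 - 5*0 = -3 + 0 = -3)
-36*r(3, 6)*(-13) = -36*(-3)*(-13) = 108*(-13) = -1404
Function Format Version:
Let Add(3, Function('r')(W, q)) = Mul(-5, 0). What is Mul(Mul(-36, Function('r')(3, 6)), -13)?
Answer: -1404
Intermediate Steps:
Function('r')(W, q) = -3 (Function('r')(W, q) = Add(-3, Mul(-5, 0)) = Add(-3, 0) = -3)
Mul(Mul(-36, Function('r')(3, 6)), -13) = Mul(Mul(-36, -3), -13) = Mul(108, -13) = -1404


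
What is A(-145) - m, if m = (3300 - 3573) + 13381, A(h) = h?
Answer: -13253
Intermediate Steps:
m = 13108 (m = -273 + 13381 = 13108)
A(-145) - m = -145 - 1*13108 = -145 - 13108 = -13253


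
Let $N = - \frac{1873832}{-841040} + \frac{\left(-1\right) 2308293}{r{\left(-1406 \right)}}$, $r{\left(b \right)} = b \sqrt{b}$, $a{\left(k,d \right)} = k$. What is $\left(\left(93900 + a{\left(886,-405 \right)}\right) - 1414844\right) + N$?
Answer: $- \frac{138777463311}{105130} - \frac{2308293 i \sqrt{1406}}{1976836} \approx -1.3201 \cdot 10^{6} - 43.784 i$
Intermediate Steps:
$r{\left(b \right)} = b^{\frac{3}{2}}$
$N = \frac{234229}{105130} - \frac{2308293 i \sqrt{1406}}{1976836}$ ($N = - \frac{1873832}{-841040} + \frac{\left(-1\right) 2308293}{\left(-1406\right)^{\frac{3}{2}}} = \left(-1873832\right) \left(- \frac{1}{841040}\right) - \frac{2308293}{\left(-1406\right) i \sqrt{1406}} = \frac{234229}{105130} - 2308293 \frac{i \sqrt{1406}}{1976836} = \frac{234229}{105130} - \frac{2308293 i \sqrt{1406}}{1976836} \approx 2.228 - 43.784 i$)
$\left(\left(93900 + a{\left(886,-405 \right)}\right) - 1414844\right) + N = \left(\left(93900 + 886\right) - 1414844\right) + \left(\frac{234229}{105130} - \frac{2308293 i \sqrt{1406}}{1976836}\right) = \left(94786 - 1414844\right) + \left(\frac{234229}{105130} - \frac{2308293 i \sqrt{1406}}{1976836}\right) = -1320058 + \left(\frac{234229}{105130} - \frac{2308293 i \sqrt{1406}}{1976836}\right) = - \frac{138777463311}{105130} - \frac{2308293 i \sqrt{1406}}{1976836}$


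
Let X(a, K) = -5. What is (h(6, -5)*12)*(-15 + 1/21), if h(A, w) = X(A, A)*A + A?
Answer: 30144/7 ≈ 4306.3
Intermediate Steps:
h(A, w) = -4*A (h(A, w) = -5*A + A = -4*A)
(h(6, -5)*12)*(-15 + 1/21) = (-4*6*12)*(-15 + 1/21) = (-24*12)*(-15 + 1/21) = -288*(-314/21) = 30144/7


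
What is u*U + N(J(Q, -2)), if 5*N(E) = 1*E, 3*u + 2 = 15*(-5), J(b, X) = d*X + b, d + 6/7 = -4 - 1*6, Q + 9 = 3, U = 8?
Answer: -4246/21 ≈ -202.19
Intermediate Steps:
Q = -6 (Q = -9 + 3 = -6)
d = -76/7 (d = -6/7 + (-4 - 1*6) = -6/7 + (-4 - 6) = -6/7 - 10 = -76/7 ≈ -10.857)
J(b, X) = b - 76*X/7 (J(b, X) = -76*X/7 + b = b - 76*X/7)
u = -77/3 (u = -2/3 + (15*(-5))/3 = -2/3 + (1/3)*(-75) = -2/3 - 25 = -77/3 ≈ -25.667)
N(E) = E/5 (N(E) = (1*E)/5 = E/5)
u*U + N(J(Q, -2)) = -77/3*8 + (-6 - 76/7*(-2))/5 = -616/3 + (-6 + 152/7)/5 = -616/3 + (1/5)*(110/7) = -616/3 + 22/7 = -4246/21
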